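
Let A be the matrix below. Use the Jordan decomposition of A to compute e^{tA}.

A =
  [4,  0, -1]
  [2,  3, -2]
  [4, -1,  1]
e^{tA} =
  [-2*t*exp(3*t) + 4*exp(3*t) - 3*exp(2*t), t*exp(3*t) - exp(3*t) + exp(2*t), -exp(3*t) + exp(2*t)]
  [-4*t*exp(3*t) + 6*exp(3*t) - 6*exp(2*t), 2*t*exp(3*t) - exp(3*t) + 2*exp(2*t), -2*exp(3*t) + 2*exp(2*t)]
  [-2*t*exp(3*t) + 6*exp(3*t) - 6*exp(2*t), t*exp(3*t) - 2*exp(3*t) + 2*exp(2*t), -exp(3*t) + 2*exp(2*t)]

Strategy: write A = P · J · P⁻¹ where J is a Jordan canonical form, so e^{tA} = P · e^{tJ} · P⁻¹, and e^{tJ} can be computed block-by-block.

A has Jordan form
J =
  [2, 0, 0]
  [0, 3, 1]
  [0, 0, 3]
(up to reordering of blocks).

Per-block formulas:
  For a 2×2 Jordan block J_2(3): exp(t · J_2(3)) = e^(3t)·(I + t·N), where N is the 2×2 nilpotent shift.
  For a 1×1 block at λ = 2: exp(t · [2]) = [e^(2t)].

After assembling e^{tJ} and conjugating by P, we get:

e^{tA} =
  [-2*t*exp(3*t) + 4*exp(3*t) - 3*exp(2*t), t*exp(3*t) - exp(3*t) + exp(2*t), -exp(3*t) + exp(2*t)]
  [-4*t*exp(3*t) + 6*exp(3*t) - 6*exp(2*t), 2*t*exp(3*t) - exp(3*t) + 2*exp(2*t), -2*exp(3*t) + 2*exp(2*t)]
  [-2*t*exp(3*t) + 6*exp(3*t) - 6*exp(2*t), t*exp(3*t) - 2*exp(3*t) + 2*exp(2*t), -exp(3*t) + 2*exp(2*t)]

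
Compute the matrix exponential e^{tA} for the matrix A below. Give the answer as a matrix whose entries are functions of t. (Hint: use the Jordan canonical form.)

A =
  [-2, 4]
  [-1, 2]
e^{tA} =
  [1 - 2*t, 4*t]
  [-t, 2*t + 1]

Strategy: write A = P · J · P⁻¹ where J is a Jordan canonical form, so e^{tA} = P · e^{tJ} · P⁻¹, and e^{tJ} can be computed block-by-block.

A has Jordan form
J =
  [0, 1]
  [0, 0]
(up to reordering of blocks).

Per-block formulas:
  For a 2×2 Jordan block J_2(0): exp(t · J_2(0)) = e^(0t)·(I + t·N), where N is the 2×2 nilpotent shift.

After assembling e^{tJ} and conjugating by P, we get:

e^{tA} =
  [1 - 2*t, 4*t]
  [-t, 2*t + 1]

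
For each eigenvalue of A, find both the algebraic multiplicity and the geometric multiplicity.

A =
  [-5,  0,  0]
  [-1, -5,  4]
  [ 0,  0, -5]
λ = -5: alg = 3, geom = 2

Step 1 — factor the characteristic polynomial to read off the algebraic multiplicities:
  χ_A(x) = (x + 5)^3

Step 2 — compute geometric multiplicities via the rank-nullity identity g(λ) = n − rank(A − λI):
  rank(A − (-5)·I) = 1, so dim ker(A − (-5)·I) = n − 1 = 2

Summary:
  λ = -5: algebraic multiplicity = 3, geometric multiplicity = 2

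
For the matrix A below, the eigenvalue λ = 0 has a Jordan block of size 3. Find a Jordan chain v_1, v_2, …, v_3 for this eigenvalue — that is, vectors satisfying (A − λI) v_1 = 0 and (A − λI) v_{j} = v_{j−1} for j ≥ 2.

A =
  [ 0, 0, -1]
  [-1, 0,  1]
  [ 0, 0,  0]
A Jordan chain for λ = 0 of length 3:
v_1 = (0, 1, 0)ᵀ
v_2 = (-1, 1, 0)ᵀ
v_3 = (0, 0, 1)ᵀ

Let N = A − (0)·I. We want v_3 with N^3 v_3 = 0 but N^2 v_3 ≠ 0; then v_{j-1} := N · v_j for j = 3, …, 2.

Pick v_3 = (0, 0, 1)ᵀ.
Then v_2 = N · v_3 = (-1, 1, 0)ᵀ.
Then v_1 = N · v_2 = (0, 1, 0)ᵀ.

Sanity check: (A − (0)·I) v_1 = (0, 0, 0)ᵀ = 0. ✓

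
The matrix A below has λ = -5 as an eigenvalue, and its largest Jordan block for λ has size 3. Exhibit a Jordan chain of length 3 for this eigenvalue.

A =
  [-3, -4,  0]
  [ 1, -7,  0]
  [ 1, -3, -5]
A Jordan chain for λ = -5 of length 3:
v_1 = (0, 0, -1)ᵀ
v_2 = (2, 1, 1)ᵀ
v_3 = (1, 0, 0)ᵀ

Let N = A − (-5)·I. We want v_3 with N^3 v_3 = 0 but N^2 v_3 ≠ 0; then v_{j-1} := N · v_j for j = 3, …, 2.

Pick v_3 = (1, 0, 0)ᵀ.
Then v_2 = N · v_3 = (2, 1, 1)ᵀ.
Then v_1 = N · v_2 = (0, 0, -1)ᵀ.

Sanity check: (A − (-5)·I) v_1 = (0, 0, 0)ᵀ = 0. ✓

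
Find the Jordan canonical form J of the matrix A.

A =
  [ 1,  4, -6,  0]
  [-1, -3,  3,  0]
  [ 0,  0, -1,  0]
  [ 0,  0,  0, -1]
J_2(-1) ⊕ J_1(-1) ⊕ J_1(-1)

The characteristic polynomial is
  det(x·I − A) = x^4 + 4*x^3 + 6*x^2 + 4*x + 1 = (x + 1)^4

Eigenvalues and multiplicities (the geometric multiplicity of λ is n − rank(A − λI), which equals the number of Jordan blocks for λ):
  λ = -1: algebraic multiplicity = 4, geometric multiplicity = 3

Determining the block sizes for each eigenvalue:
  λ = -1: 3 blocks summing to 4 forces exactly one block of size 2 and the rest size 1 → block sizes [2, 1, 1]

Assembling the blocks gives a Jordan form
J =
  [-1,  1,  0,  0]
  [ 0, -1,  0,  0]
  [ 0,  0, -1,  0]
  [ 0,  0,  0, -1]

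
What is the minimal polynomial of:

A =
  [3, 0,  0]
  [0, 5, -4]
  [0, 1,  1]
x^2 - 6*x + 9

The characteristic polynomial is χ_A(x) = (x - 3)^3, so the eigenvalues are known. The minimal polynomial is
  m_A(x) = Π_λ (x − λ)^{k_λ}
where k_λ is the size of the *largest* Jordan block for λ (equivalently, the smallest k with (A − λI)^k v = 0 for every generalised eigenvector v of λ).

  λ = 3: largest Jordan block has size 2, contributing (x − 3)^2

So m_A(x) = (x - 3)^2 = x^2 - 6*x + 9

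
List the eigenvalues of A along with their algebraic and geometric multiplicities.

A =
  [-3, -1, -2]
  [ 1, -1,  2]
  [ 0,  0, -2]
λ = -2: alg = 3, geom = 2

Step 1 — factor the characteristic polynomial to read off the algebraic multiplicities:
  χ_A(x) = (x + 2)^3

Step 2 — compute geometric multiplicities via the rank-nullity identity g(λ) = n − rank(A − λI):
  rank(A − (-2)·I) = 1, so dim ker(A − (-2)·I) = n − 1 = 2

Summary:
  λ = -2: algebraic multiplicity = 3, geometric multiplicity = 2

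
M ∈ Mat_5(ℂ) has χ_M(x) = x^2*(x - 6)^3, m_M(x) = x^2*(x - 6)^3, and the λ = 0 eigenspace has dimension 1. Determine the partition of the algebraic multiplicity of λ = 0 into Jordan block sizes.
Block sizes for λ = 0: [2]

Step 1 — from the characteristic polynomial, algebraic multiplicity of λ = 0 is 2. From dim ker(M − (0)·I) = 1, there are exactly 1 Jordan blocks for λ = 0.
Step 2 — from the minimal polynomial, the factor (x − 0)^2 tells us the largest block for λ = 0 has size 2.
Step 3 — with total size 2, 1 blocks, and largest block 2, the block sizes (in nonincreasing order) are [2].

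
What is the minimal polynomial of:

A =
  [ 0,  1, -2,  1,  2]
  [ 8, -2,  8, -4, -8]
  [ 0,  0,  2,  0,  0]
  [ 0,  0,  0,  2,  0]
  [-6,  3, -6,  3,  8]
x^2 - 4*x + 4

The characteristic polynomial is χ_A(x) = (x - 2)^5, so the eigenvalues are known. The minimal polynomial is
  m_A(x) = Π_λ (x − λ)^{k_λ}
where k_λ is the size of the *largest* Jordan block for λ (equivalently, the smallest k with (A − λI)^k v = 0 for every generalised eigenvector v of λ).

  λ = 2: largest Jordan block has size 2, contributing (x − 2)^2

So m_A(x) = (x - 2)^2 = x^2 - 4*x + 4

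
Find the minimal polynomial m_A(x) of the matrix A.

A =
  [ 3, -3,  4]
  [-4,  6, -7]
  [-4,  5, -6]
x^3 - 3*x^2 + 3*x - 1

The characteristic polynomial is χ_A(x) = (x - 1)^3, so the eigenvalues are known. The minimal polynomial is
  m_A(x) = Π_λ (x − λ)^{k_λ}
where k_λ is the size of the *largest* Jordan block for λ (equivalently, the smallest k with (A − λI)^k v = 0 for every generalised eigenvector v of λ).

  λ = 1: largest Jordan block has size 3, contributing (x − 1)^3

So m_A(x) = (x - 1)^3 = x^3 - 3*x^2 + 3*x - 1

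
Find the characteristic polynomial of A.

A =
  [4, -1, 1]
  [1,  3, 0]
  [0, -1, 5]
x^3 - 12*x^2 + 48*x - 64

Expanding det(x·I − A) (e.g. by cofactor expansion or by noting that A is similar to its Jordan form J, which has the same characteristic polynomial as A) gives
  χ_A(x) = x^3 - 12*x^2 + 48*x - 64
which factors as (x - 4)^3. The eigenvalues (with algebraic multiplicities) are λ = 4 with multiplicity 3.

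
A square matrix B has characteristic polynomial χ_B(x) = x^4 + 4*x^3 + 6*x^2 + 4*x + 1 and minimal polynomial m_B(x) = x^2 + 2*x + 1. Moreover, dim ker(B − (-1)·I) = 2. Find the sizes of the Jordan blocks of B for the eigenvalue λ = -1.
Block sizes for λ = -1: [2, 2]

Step 1 — from the characteristic polynomial, algebraic multiplicity of λ = -1 is 4. From dim ker(B − (-1)·I) = 2, there are exactly 2 Jordan blocks for λ = -1.
Step 2 — from the minimal polynomial, the factor (x + 1)^2 tells us the largest block for λ = -1 has size 2.
Step 3 — with total size 4, 2 blocks, and largest block 2, the block sizes (in nonincreasing order) are [2, 2].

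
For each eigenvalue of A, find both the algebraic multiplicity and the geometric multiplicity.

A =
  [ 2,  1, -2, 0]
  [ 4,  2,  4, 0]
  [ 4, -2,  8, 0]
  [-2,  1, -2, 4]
λ = 4: alg = 4, geom = 3

Step 1 — factor the characteristic polynomial to read off the algebraic multiplicities:
  χ_A(x) = (x - 4)^4

Step 2 — compute geometric multiplicities via the rank-nullity identity g(λ) = n − rank(A − λI):
  rank(A − (4)·I) = 1, so dim ker(A − (4)·I) = n − 1 = 3

Summary:
  λ = 4: algebraic multiplicity = 4, geometric multiplicity = 3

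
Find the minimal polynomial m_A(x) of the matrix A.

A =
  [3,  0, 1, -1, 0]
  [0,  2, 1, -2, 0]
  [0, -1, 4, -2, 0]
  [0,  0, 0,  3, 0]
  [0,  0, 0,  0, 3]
x^3 - 9*x^2 + 27*x - 27

The characteristic polynomial is χ_A(x) = (x - 3)^5, so the eigenvalues are known. The minimal polynomial is
  m_A(x) = Π_λ (x − λ)^{k_λ}
where k_λ is the size of the *largest* Jordan block for λ (equivalently, the smallest k with (A − λI)^k v = 0 for every generalised eigenvector v of λ).

  λ = 3: largest Jordan block has size 3, contributing (x − 3)^3

So m_A(x) = (x - 3)^3 = x^3 - 9*x^2 + 27*x - 27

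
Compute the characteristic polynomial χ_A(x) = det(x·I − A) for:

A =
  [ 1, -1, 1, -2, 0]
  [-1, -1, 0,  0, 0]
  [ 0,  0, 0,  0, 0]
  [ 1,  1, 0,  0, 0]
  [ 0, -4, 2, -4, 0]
x^5

Expanding det(x·I − A) (e.g. by cofactor expansion or by noting that A is similar to its Jordan form J, which has the same characteristic polynomial as A) gives
  χ_A(x) = x^5
which factors as x^5. The eigenvalues (with algebraic multiplicities) are λ = 0 with multiplicity 5.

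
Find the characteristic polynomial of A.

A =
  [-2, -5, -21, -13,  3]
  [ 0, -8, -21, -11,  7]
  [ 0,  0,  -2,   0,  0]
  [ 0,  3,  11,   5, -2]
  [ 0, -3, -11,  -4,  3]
x^5 + 4*x^4 + x^3 - 10*x^2 - 4*x + 8

Expanding det(x·I − A) (e.g. by cofactor expansion or by noting that A is similar to its Jordan form J, which has the same characteristic polynomial as A) gives
  χ_A(x) = x^5 + 4*x^4 + x^3 - 10*x^2 - 4*x + 8
which factors as (x - 1)^2*(x + 2)^3. The eigenvalues (with algebraic multiplicities) are λ = -2 with multiplicity 3, λ = 1 with multiplicity 2.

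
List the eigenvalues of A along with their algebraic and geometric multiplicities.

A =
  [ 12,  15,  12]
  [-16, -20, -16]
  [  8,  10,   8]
λ = 0: alg = 3, geom = 2

Step 1 — factor the characteristic polynomial to read off the algebraic multiplicities:
  χ_A(x) = x^3

Step 2 — compute geometric multiplicities via the rank-nullity identity g(λ) = n − rank(A − λI):
  rank(A − (0)·I) = 1, so dim ker(A − (0)·I) = n − 1 = 2

Summary:
  λ = 0: algebraic multiplicity = 3, geometric multiplicity = 2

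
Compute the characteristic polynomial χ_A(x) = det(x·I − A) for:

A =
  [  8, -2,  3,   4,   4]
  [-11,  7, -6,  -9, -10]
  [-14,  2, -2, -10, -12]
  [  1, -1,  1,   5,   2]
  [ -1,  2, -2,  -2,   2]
x^5 - 20*x^4 + 160*x^3 - 640*x^2 + 1280*x - 1024

Expanding det(x·I − A) (e.g. by cofactor expansion or by noting that A is similar to its Jordan form J, which has the same characteristic polynomial as A) gives
  χ_A(x) = x^5 - 20*x^4 + 160*x^3 - 640*x^2 + 1280*x - 1024
which factors as (x - 4)^5. The eigenvalues (with algebraic multiplicities) are λ = 4 with multiplicity 5.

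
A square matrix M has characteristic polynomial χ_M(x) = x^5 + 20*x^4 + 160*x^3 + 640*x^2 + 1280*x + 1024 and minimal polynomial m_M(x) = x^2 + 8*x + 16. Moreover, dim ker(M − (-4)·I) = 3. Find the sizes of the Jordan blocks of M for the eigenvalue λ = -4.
Block sizes for λ = -4: [2, 2, 1]

Step 1 — from the characteristic polynomial, algebraic multiplicity of λ = -4 is 5. From dim ker(M − (-4)·I) = 3, there are exactly 3 Jordan blocks for λ = -4.
Step 2 — from the minimal polynomial, the factor (x + 4)^2 tells us the largest block for λ = -4 has size 2.
Step 3 — with total size 5, 3 blocks, and largest block 2, the block sizes (in nonincreasing order) are [2, 2, 1].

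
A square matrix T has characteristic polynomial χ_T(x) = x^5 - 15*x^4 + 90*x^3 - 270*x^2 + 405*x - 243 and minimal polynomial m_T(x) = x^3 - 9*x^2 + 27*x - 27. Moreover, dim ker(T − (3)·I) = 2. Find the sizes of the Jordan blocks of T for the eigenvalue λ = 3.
Block sizes for λ = 3: [3, 2]

Step 1 — from the characteristic polynomial, algebraic multiplicity of λ = 3 is 5. From dim ker(T − (3)·I) = 2, there are exactly 2 Jordan blocks for λ = 3.
Step 2 — from the minimal polynomial, the factor (x − 3)^3 tells us the largest block for λ = 3 has size 3.
Step 3 — with total size 5, 2 blocks, and largest block 3, the block sizes (in nonincreasing order) are [3, 2].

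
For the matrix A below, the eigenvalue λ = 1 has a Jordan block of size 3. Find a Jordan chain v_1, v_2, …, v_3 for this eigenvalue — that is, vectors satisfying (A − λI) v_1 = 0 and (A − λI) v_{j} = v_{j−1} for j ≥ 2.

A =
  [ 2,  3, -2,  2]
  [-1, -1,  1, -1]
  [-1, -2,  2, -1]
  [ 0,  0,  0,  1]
A Jordan chain for λ = 1 of length 3:
v_1 = (1, -1, -1, 0)ᵀ
v_2 = (3, -2, -2, 0)ᵀ
v_3 = (0, 1, 0, 0)ᵀ

Let N = A − (1)·I. We want v_3 with N^3 v_3 = 0 but N^2 v_3 ≠ 0; then v_{j-1} := N · v_j for j = 3, …, 2.

Pick v_3 = (0, 1, 0, 0)ᵀ.
Then v_2 = N · v_3 = (3, -2, -2, 0)ᵀ.
Then v_1 = N · v_2 = (1, -1, -1, 0)ᵀ.

Sanity check: (A − (1)·I) v_1 = (0, 0, 0, 0)ᵀ = 0. ✓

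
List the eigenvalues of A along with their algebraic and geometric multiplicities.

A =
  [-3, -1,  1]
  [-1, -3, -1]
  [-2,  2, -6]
λ = -4: alg = 3, geom = 2

Step 1 — factor the characteristic polynomial to read off the algebraic multiplicities:
  χ_A(x) = (x + 4)^3

Step 2 — compute geometric multiplicities via the rank-nullity identity g(λ) = n − rank(A − λI):
  rank(A − (-4)·I) = 1, so dim ker(A − (-4)·I) = n − 1 = 2

Summary:
  λ = -4: algebraic multiplicity = 3, geometric multiplicity = 2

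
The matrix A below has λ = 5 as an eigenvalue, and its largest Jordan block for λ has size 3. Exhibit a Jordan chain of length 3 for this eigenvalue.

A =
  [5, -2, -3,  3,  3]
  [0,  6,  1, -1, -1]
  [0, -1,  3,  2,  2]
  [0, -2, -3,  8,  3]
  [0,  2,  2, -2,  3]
A Jordan chain for λ = 5 of length 3:
v_1 = (1, 0, 1, 1, 0)ᵀ
v_2 = (-2, 1, -1, -2, 2)ᵀ
v_3 = (0, 1, 0, 0, 0)ᵀ

Let N = A − (5)·I. We want v_3 with N^3 v_3 = 0 but N^2 v_3 ≠ 0; then v_{j-1} := N · v_j for j = 3, …, 2.

Pick v_3 = (0, 1, 0, 0, 0)ᵀ.
Then v_2 = N · v_3 = (-2, 1, -1, -2, 2)ᵀ.
Then v_1 = N · v_2 = (1, 0, 1, 1, 0)ᵀ.

Sanity check: (A − (5)·I) v_1 = (0, 0, 0, 0, 0)ᵀ = 0. ✓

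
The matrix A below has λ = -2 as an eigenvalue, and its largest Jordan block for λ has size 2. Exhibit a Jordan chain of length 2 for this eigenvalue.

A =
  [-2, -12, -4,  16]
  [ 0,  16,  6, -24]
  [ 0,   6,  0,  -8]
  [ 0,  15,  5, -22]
A Jordan chain for λ = -2 of length 2:
v_1 = (-12, 18, 6, 15)ᵀ
v_2 = (0, 1, 0, 0)ᵀ

Let N = A − (-2)·I. We want v_2 with N^2 v_2 = 0 but N^1 v_2 ≠ 0; then v_{j-1} := N · v_j for j = 2, …, 2.

Pick v_2 = (0, 1, 0, 0)ᵀ.
Then v_1 = N · v_2 = (-12, 18, 6, 15)ᵀ.

Sanity check: (A − (-2)·I) v_1 = (0, 0, 0, 0)ᵀ = 0. ✓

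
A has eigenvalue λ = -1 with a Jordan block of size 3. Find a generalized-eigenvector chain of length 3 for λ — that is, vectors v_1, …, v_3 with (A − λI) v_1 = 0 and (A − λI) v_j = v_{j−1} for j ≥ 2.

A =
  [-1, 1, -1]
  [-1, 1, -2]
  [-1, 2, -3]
A Jordan chain for λ = -1 of length 3:
v_1 = (0, -1, -1)ᵀ
v_2 = (1, 2, 2)ᵀ
v_3 = (0, 1, 0)ᵀ

Let N = A − (-1)·I. We want v_3 with N^3 v_3 = 0 but N^2 v_3 ≠ 0; then v_{j-1} := N · v_j for j = 3, …, 2.

Pick v_3 = (0, 1, 0)ᵀ.
Then v_2 = N · v_3 = (1, 2, 2)ᵀ.
Then v_1 = N · v_2 = (0, -1, -1)ᵀ.

Sanity check: (A − (-1)·I) v_1 = (0, 0, 0)ᵀ = 0. ✓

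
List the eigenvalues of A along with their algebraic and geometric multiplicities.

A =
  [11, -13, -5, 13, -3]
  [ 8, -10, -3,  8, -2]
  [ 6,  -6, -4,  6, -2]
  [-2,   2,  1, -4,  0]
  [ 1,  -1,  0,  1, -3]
λ = -2: alg = 5, geom = 3

Step 1 — factor the characteristic polynomial to read off the algebraic multiplicities:
  χ_A(x) = (x + 2)^5

Step 2 — compute geometric multiplicities via the rank-nullity identity g(λ) = n − rank(A − λI):
  rank(A − (-2)·I) = 2, so dim ker(A − (-2)·I) = n − 2 = 3

Summary:
  λ = -2: algebraic multiplicity = 5, geometric multiplicity = 3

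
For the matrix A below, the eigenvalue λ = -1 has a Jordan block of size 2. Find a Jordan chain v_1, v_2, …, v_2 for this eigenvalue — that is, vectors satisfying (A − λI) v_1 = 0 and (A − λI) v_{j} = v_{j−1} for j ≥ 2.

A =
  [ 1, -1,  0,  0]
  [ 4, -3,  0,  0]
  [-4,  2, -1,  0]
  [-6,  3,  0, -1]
A Jordan chain for λ = -1 of length 2:
v_1 = (2, 4, -4, -6)ᵀ
v_2 = (1, 0, 0, 0)ᵀ

Let N = A − (-1)·I. We want v_2 with N^2 v_2 = 0 but N^1 v_2 ≠ 0; then v_{j-1} := N · v_j for j = 2, …, 2.

Pick v_2 = (1, 0, 0, 0)ᵀ.
Then v_1 = N · v_2 = (2, 4, -4, -6)ᵀ.

Sanity check: (A − (-1)·I) v_1 = (0, 0, 0, 0)ᵀ = 0. ✓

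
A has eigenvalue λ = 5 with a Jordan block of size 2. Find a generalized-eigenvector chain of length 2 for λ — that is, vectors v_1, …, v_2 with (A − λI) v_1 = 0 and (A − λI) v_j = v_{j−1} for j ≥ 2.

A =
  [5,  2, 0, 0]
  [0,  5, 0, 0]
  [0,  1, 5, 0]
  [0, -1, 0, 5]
A Jordan chain for λ = 5 of length 2:
v_1 = (2, 0, 1, -1)ᵀ
v_2 = (0, 1, 0, 0)ᵀ

Let N = A − (5)·I. We want v_2 with N^2 v_2 = 0 but N^1 v_2 ≠ 0; then v_{j-1} := N · v_j for j = 2, …, 2.

Pick v_2 = (0, 1, 0, 0)ᵀ.
Then v_1 = N · v_2 = (2, 0, 1, -1)ᵀ.

Sanity check: (A − (5)·I) v_1 = (0, 0, 0, 0)ᵀ = 0. ✓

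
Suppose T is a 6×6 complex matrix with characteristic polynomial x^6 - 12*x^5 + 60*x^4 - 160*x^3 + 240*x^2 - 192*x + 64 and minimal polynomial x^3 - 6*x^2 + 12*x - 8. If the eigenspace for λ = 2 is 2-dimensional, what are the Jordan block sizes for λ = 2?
Block sizes for λ = 2: [3, 3]

Step 1 — from the characteristic polynomial, algebraic multiplicity of λ = 2 is 6. From dim ker(T − (2)·I) = 2, there are exactly 2 Jordan blocks for λ = 2.
Step 2 — from the minimal polynomial, the factor (x − 2)^3 tells us the largest block for λ = 2 has size 3.
Step 3 — with total size 6, 2 blocks, and largest block 3, the block sizes (in nonincreasing order) are [3, 3].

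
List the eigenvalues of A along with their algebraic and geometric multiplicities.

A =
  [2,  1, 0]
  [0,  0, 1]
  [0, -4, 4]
λ = 2: alg = 3, geom = 1

Step 1 — factor the characteristic polynomial to read off the algebraic multiplicities:
  χ_A(x) = (x - 2)^3

Step 2 — compute geometric multiplicities via the rank-nullity identity g(λ) = n − rank(A − λI):
  rank(A − (2)·I) = 2, so dim ker(A − (2)·I) = n − 2 = 1

Summary:
  λ = 2: algebraic multiplicity = 3, geometric multiplicity = 1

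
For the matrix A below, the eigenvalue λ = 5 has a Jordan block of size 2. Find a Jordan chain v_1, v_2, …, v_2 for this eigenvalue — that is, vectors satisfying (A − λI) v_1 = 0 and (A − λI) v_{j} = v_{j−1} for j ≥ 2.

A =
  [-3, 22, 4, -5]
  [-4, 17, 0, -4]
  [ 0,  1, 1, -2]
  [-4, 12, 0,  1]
A Jordan chain for λ = 5 of length 2:
v_1 = (16, 8, -2, 8)ᵀ
v_2 = (4, 2, 1, 0)ᵀ

Let N = A − (5)·I. We want v_2 with N^2 v_2 = 0 but N^1 v_2 ≠ 0; then v_{j-1} := N · v_j for j = 2, …, 2.

Pick v_2 = (4, 2, 1, 0)ᵀ.
Then v_1 = N · v_2 = (16, 8, -2, 8)ᵀ.

Sanity check: (A − (5)·I) v_1 = (0, 0, 0, 0)ᵀ = 0. ✓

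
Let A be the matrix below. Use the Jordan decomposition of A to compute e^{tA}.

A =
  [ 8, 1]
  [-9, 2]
e^{tA} =
  [3*t*exp(5*t) + exp(5*t), t*exp(5*t)]
  [-9*t*exp(5*t), -3*t*exp(5*t) + exp(5*t)]

Strategy: write A = P · J · P⁻¹ where J is a Jordan canonical form, so e^{tA} = P · e^{tJ} · P⁻¹, and e^{tJ} can be computed block-by-block.

A has Jordan form
J =
  [5, 1]
  [0, 5]
(up to reordering of blocks).

Per-block formulas:
  For a 2×2 Jordan block J_2(5): exp(t · J_2(5)) = e^(5t)·(I + t·N), where N is the 2×2 nilpotent shift.

After assembling e^{tJ} and conjugating by P, we get:

e^{tA} =
  [3*t*exp(5*t) + exp(5*t), t*exp(5*t)]
  [-9*t*exp(5*t), -3*t*exp(5*t) + exp(5*t)]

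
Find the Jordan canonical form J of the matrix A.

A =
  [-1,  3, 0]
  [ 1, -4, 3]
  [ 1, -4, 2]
J_3(-1)

The characteristic polynomial is
  det(x·I − A) = x^3 + 3*x^2 + 3*x + 1 = (x + 1)^3

Eigenvalues and multiplicities (the geometric multiplicity of λ is n − rank(A − λI), which equals the number of Jordan blocks for λ):
  λ = -1: algebraic multiplicity = 3, geometric multiplicity = 1

Determining the block sizes for each eigenvalue:
  λ = -1: one block (gm = 1), so the single block has size am = 3 → block sizes [3]

Assembling the blocks gives a Jordan form
J =
  [-1,  1,  0]
  [ 0, -1,  1]
  [ 0,  0, -1]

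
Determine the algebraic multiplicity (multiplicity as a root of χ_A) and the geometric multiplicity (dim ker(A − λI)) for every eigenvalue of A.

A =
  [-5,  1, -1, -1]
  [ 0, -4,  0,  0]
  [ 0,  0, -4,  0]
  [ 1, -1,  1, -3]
λ = -4: alg = 4, geom = 3

Step 1 — factor the characteristic polynomial to read off the algebraic multiplicities:
  χ_A(x) = (x + 4)^4

Step 2 — compute geometric multiplicities via the rank-nullity identity g(λ) = n − rank(A − λI):
  rank(A − (-4)·I) = 1, so dim ker(A − (-4)·I) = n − 1 = 3

Summary:
  λ = -4: algebraic multiplicity = 4, geometric multiplicity = 3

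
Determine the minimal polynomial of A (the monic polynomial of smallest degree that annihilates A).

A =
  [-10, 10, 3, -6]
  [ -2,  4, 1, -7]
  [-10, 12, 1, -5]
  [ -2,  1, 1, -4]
x^4 + 9*x^3 + 12*x^2 - 80*x - 192

The characteristic polynomial is χ_A(x) = (x - 3)*(x + 4)^3, so the eigenvalues are known. The minimal polynomial is
  m_A(x) = Π_λ (x − λ)^{k_λ}
where k_λ is the size of the *largest* Jordan block for λ (equivalently, the smallest k with (A − λI)^k v = 0 for every generalised eigenvector v of λ).

  λ = -4: largest Jordan block has size 3, contributing (x + 4)^3
  λ = 3: largest Jordan block has size 1, contributing (x − 3)

So m_A(x) = (x - 3)*(x + 4)^3 = x^4 + 9*x^3 + 12*x^2 - 80*x - 192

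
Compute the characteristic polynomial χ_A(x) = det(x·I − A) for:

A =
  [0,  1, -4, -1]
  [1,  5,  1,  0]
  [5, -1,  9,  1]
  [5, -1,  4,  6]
x^4 - 20*x^3 + 150*x^2 - 500*x + 625

Expanding det(x·I − A) (e.g. by cofactor expansion or by noting that A is similar to its Jordan form J, which has the same characteristic polynomial as A) gives
  χ_A(x) = x^4 - 20*x^3 + 150*x^2 - 500*x + 625
which factors as (x - 5)^4. The eigenvalues (with algebraic multiplicities) are λ = 5 with multiplicity 4.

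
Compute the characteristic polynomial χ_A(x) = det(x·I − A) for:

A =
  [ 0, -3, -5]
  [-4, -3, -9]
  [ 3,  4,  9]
x^3 - 6*x^2 + 12*x - 8

Expanding det(x·I − A) (e.g. by cofactor expansion or by noting that A is similar to its Jordan form J, which has the same characteristic polynomial as A) gives
  χ_A(x) = x^3 - 6*x^2 + 12*x - 8
which factors as (x - 2)^3. The eigenvalues (with algebraic multiplicities) are λ = 2 with multiplicity 3.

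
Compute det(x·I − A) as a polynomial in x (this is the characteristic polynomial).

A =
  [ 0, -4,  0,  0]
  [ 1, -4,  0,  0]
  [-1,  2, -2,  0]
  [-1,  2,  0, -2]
x^4 + 8*x^3 + 24*x^2 + 32*x + 16

Expanding det(x·I − A) (e.g. by cofactor expansion or by noting that A is similar to its Jordan form J, which has the same characteristic polynomial as A) gives
  χ_A(x) = x^4 + 8*x^3 + 24*x^2 + 32*x + 16
which factors as (x + 2)^4. The eigenvalues (with algebraic multiplicities) are λ = -2 with multiplicity 4.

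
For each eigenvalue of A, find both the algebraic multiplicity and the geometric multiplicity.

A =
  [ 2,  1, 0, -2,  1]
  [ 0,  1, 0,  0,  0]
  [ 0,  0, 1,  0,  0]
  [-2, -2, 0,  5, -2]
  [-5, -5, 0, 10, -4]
λ = 1: alg = 5, geom = 4

Step 1 — factor the characteristic polynomial to read off the algebraic multiplicities:
  χ_A(x) = (x - 1)^5

Step 2 — compute geometric multiplicities via the rank-nullity identity g(λ) = n − rank(A − λI):
  rank(A − (1)·I) = 1, so dim ker(A − (1)·I) = n − 1 = 4

Summary:
  λ = 1: algebraic multiplicity = 5, geometric multiplicity = 4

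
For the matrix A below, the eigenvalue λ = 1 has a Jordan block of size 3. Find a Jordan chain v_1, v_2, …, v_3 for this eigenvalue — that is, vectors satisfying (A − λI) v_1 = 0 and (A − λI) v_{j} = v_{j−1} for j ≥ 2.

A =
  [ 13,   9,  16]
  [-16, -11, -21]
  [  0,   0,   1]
A Jordan chain for λ = 1 of length 3:
v_1 = (3, -4, 0)ᵀ
v_2 = (16, -21, 0)ᵀ
v_3 = (0, 0, 1)ᵀ

Let N = A − (1)·I. We want v_3 with N^3 v_3 = 0 but N^2 v_3 ≠ 0; then v_{j-1} := N · v_j for j = 3, …, 2.

Pick v_3 = (0, 0, 1)ᵀ.
Then v_2 = N · v_3 = (16, -21, 0)ᵀ.
Then v_1 = N · v_2 = (3, -4, 0)ᵀ.

Sanity check: (A − (1)·I) v_1 = (0, 0, 0)ᵀ = 0. ✓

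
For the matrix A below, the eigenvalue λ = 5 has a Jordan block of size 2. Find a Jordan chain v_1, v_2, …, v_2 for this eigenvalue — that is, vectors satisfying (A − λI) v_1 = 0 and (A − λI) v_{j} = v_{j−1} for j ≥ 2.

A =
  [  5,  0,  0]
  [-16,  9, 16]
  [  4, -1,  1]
A Jordan chain for λ = 5 of length 2:
v_1 = (0, -16, 4)ᵀ
v_2 = (1, 0, 0)ᵀ

Let N = A − (5)·I. We want v_2 with N^2 v_2 = 0 but N^1 v_2 ≠ 0; then v_{j-1} := N · v_j for j = 2, …, 2.

Pick v_2 = (1, 0, 0)ᵀ.
Then v_1 = N · v_2 = (0, -16, 4)ᵀ.

Sanity check: (A − (5)·I) v_1 = (0, 0, 0)ᵀ = 0. ✓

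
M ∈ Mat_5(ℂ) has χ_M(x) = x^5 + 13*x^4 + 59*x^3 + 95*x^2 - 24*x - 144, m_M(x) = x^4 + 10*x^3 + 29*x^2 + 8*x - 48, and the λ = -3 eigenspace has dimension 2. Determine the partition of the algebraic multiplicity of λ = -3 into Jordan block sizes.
Block sizes for λ = -3: [1, 1]

Step 1 — from the characteristic polynomial, algebraic multiplicity of λ = -3 is 2. From dim ker(M − (-3)·I) = 2, there are exactly 2 Jordan blocks for λ = -3.
Step 2 — from the minimal polynomial, the factor (x + 3) tells us the largest block for λ = -3 has size 1.
Step 3 — with total size 2, 2 blocks, and largest block 1, the block sizes (in nonincreasing order) are [1, 1].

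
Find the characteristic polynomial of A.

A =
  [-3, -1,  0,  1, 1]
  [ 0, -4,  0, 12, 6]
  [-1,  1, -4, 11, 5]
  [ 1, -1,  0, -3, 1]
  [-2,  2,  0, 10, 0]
x^5 + 14*x^4 + 64*x^3 + 64*x^2 - 256*x - 512

Expanding det(x·I − A) (e.g. by cofactor expansion or by noting that A is similar to its Jordan form J, which has the same characteristic polynomial as A) gives
  χ_A(x) = x^5 + 14*x^4 + 64*x^3 + 64*x^2 - 256*x - 512
which factors as (x - 2)*(x + 4)^4. The eigenvalues (with algebraic multiplicities) are λ = -4 with multiplicity 4, λ = 2 with multiplicity 1.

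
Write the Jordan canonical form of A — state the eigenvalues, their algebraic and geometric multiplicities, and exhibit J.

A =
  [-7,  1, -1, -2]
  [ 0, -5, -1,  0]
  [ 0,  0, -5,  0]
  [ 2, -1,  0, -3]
J_3(-5) ⊕ J_1(-5)

The characteristic polynomial is
  det(x·I − A) = x^4 + 20*x^3 + 150*x^2 + 500*x + 625 = (x + 5)^4

Eigenvalues and multiplicities (the geometric multiplicity of λ is n − rank(A − λI), which equals the number of Jordan blocks for λ):
  λ = -5: algebraic multiplicity = 4, geometric multiplicity = 2

Determining the block sizes for each eigenvalue:
  λ = -5: with am = 4 and gm = 2, the partition is not yet determined (e.g. several partitions of 4 into 2 parts exist). Let N = A − (-5)·I. Computing rank(N^1) = 2, rank(N^2) = 1, rank(N^3) = 0; the number of blocks of size ≥ j is rank(N^{j−1}) − rank(N^j), giving [2, 1, 1]. So we have 1 block(s) of size 3, 1 block(s) of size 1 → block sizes [3, 1]

Assembling the blocks gives a Jordan form
J =
  [-5,  1,  0,  0]
  [ 0, -5,  1,  0]
  [ 0,  0, -5,  0]
  [ 0,  0,  0, -5]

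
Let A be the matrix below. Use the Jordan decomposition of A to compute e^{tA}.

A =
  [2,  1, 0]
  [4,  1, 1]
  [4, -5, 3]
e^{tA} =
  [2*t^2*exp(2*t) + exp(2*t), -t^2*exp(2*t)/2 + t*exp(2*t), t^2*exp(2*t)/2]
  [4*t*exp(2*t), -t*exp(2*t) + exp(2*t), t*exp(2*t)]
  [-8*t^2*exp(2*t) + 4*t*exp(2*t), 2*t^2*exp(2*t) - 5*t*exp(2*t), -2*t^2*exp(2*t) + t*exp(2*t) + exp(2*t)]

Strategy: write A = P · J · P⁻¹ where J is a Jordan canonical form, so e^{tA} = P · e^{tJ} · P⁻¹, and e^{tJ} can be computed block-by-block.

A has Jordan form
J =
  [2, 1, 0]
  [0, 2, 1]
  [0, 0, 2]
(up to reordering of blocks).

Per-block formulas:
  For a 3×3 Jordan block J_3(2): exp(t · J_3(2)) = e^(2t)·(I + t·N + (t^2/2)·N^2), where N is the 3×3 nilpotent shift.

After assembling e^{tJ} and conjugating by P, we get:

e^{tA} =
  [2*t^2*exp(2*t) + exp(2*t), -t^2*exp(2*t)/2 + t*exp(2*t), t^2*exp(2*t)/2]
  [4*t*exp(2*t), -t*exp(2*t) + exp(2*t), t*exp(2*t)]
  [-8*t^2*exp(2*t) + 4*t*exp(2*t), 2*t^2*exp(2*t) - 5*t*exp(2*t), -2*t^2*exp(2*t) + t*exp(2*t) + exp(2*t)]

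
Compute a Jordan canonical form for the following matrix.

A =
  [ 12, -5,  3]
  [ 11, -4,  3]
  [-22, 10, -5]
J_2(1) ⊕ J_1(1)

The characteristic polynomial is
  det(x·I − A) = x^3 - 3*x^2 + 3*x - 1 = (x - 1)^3

Eigenvalues and multiplicities (the geometric multiplicity of λ is n − rank(A − λI), which equals the number of Jordan blocks for λ):
  λ = 1: algebraic multiplicity = 3, geometric multiplicity = 2

Determining the block sizes for each eigenvalue:
  λ = 1: 2 blocks summing to 3 forces exactly one block of size 2 and the rest size 1 → block sizes [2, 1]

Assembling the blocks gives a Jordan form
J =
  [1, 1, 0]
  [0, 1, 0]
  [0, 0, 1]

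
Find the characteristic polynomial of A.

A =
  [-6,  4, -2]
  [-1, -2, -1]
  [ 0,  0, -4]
x^3 + 12*x^2 + 48*x + 64

Expanding det(x·I − A) (e.g. by cofactor expansion or by noting that A is similar to its Jordan form J, which has the same characteristic polynomial as A) gives
  χ_A(x) = x^3 + 12*x^2 + 48*x + 64
which factors as (x + 4)^3. The eigenvalues (with algebraic multiplicities) are λ = -4 with multiplicity 3.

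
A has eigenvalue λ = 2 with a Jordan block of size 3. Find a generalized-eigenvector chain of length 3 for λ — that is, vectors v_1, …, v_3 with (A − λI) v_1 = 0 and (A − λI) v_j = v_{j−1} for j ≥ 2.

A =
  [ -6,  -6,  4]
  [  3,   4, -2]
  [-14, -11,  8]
A Jordan chain for λ = 2 of length 3:
v_1 = (-10, 10, -5)ᵀ
v_2 = (-8, 3, -14)ᵀ
v_3 = (1, 0, 0)ᵀ

Let N = A − (2)·I. We want v_3 with N^3 v_3 = 0 but N^2 v_3 ≠ 0; then v_{j-1} := N · v_j for j = 3, …, 2.

Pick v_3 = (1, 0, 0)ᵀ.
Then v_2 = N · v_3 = (-8, 3, -14)ᵀ.
Then v_1 = N · v_2 = (-10, 10, -5)ᵀ.

Sanity check: (A − (2)·I) v_1 = (0, 0, 0)ᵀ = 0. ✓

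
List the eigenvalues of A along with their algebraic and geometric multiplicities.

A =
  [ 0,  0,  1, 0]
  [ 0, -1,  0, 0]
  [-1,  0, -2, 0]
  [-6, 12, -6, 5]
λ = -1: alg = 3, geom = 2; λ = 5: alg = 1, geom = 1

Step 1 — factor the characteristic polynomial to read off the algebraic multiplicities:
  χ_A(x) = (x - 5)*(x + 1)^3

Step 2 — compute geometric multiplicities via the rank-nullity identity g(λ) = n − rank(A − λI):
  rank(A − (-1)·I) = 2, so dim ker(A − (-1)·I) = n − 2 = 2
  rank(A − (5)·I) = 3, so dim ker(A − (5)·I) = n − 3 = 1

Summary:
  λ = -1: algebraic multiplicity = 3, geometric multiplicity = 2
  λ = 5: algebraic multiplicity = 1, geometric multiplicity = 1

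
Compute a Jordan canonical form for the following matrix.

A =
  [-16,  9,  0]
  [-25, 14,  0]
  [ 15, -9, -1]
J_2(-1) ⊕ J_1(-1)

The characteristic polynomial is
  det(x·I − A) = x^3 + 3*x^2 + 3*x + 1 = (x + 1)^3

Eigenvalues and multiplicities (the geometric multiplicity of λ is n − rank(A − λI), which equals the number of Jordan blocks for λ):
  λ = -1: algebraic multiplicity = 3, geometric multiplicity = 2

Determining the block sizes for each eigenvalue:
  λ = -1: 2 blocks summing to 3 forces exactly one block of size 2 and the rest size 1 → block sizes [2, 1]

Assembling the blocks gives a Jordan form
J =
  [-1,  1,  0]
  [ 0, -1,  0]
  [ 0,  0, -1]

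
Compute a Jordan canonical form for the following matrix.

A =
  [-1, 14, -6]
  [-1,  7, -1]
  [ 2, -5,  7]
J_2(4) ⊕ J_1(5)

The characteristic polynomial is
  det(x·I − A) = x^3 - 13*x^2 + 56*x - 80 = (x - 5)*(x - 4)^2

Eigenvalues and multiplicities (the geometric multiplicity of λ is n − rank(A − λI), which equals the number of Jordan blocks for λ):
  λ = 4: algebraic multiplicity = 2, geometric multiplicity = 1
  λ = 5: algebraic multiplicity = 1, geometric multiplicity = 1

Determining the block sizes for each eigenvalue:
  λ = 4: one block (gm = 1), so the single block has size am = 2 → block sizes [2]
  λ = 5: one block (gm = 1), so the single block has size am = 1 → block sizes [1]

Assembling the blocks gives a Jordan form
J =
  [4, 1, 0]
  [0, 4, 0]
  [0, 0, 5]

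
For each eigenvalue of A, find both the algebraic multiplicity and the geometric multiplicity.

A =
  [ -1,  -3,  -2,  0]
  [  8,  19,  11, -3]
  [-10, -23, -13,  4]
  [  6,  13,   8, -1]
λ = 1: alg = 4, geom = 2

Step 1 — factor the characteristic polynomial to read off the algebraic multiplicities:
  χ_A(x) = (x - 1)^4

Step 2 — compute geometric multiplicities via the rank-nullity identity g(λ) = n − rank(A − λI):
  rank(A − (1)·I) = 2, so dim ker(A − (1)·I) = n − 2 = 2

Summary:
  λ = 1: algebraic multiplicity = 4, geometric multiplicity = 2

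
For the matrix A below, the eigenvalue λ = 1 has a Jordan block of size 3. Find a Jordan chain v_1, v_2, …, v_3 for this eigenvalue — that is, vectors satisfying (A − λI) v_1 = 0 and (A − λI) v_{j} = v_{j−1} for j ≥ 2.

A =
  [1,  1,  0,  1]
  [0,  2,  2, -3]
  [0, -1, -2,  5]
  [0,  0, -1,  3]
A Jordan chain for λ = 1 of length 3:
v_1 = (1, -1, 2, 1)ᵀ
v_2 = (1, 1, -1, 0)ᵀ
v_3 = (0, 1, 0, 0)ᵀ

Let N = A − (1)·I. We want v_3 with N^3 v_3 = 0 but N^2 v_3 ≠ 0; then v_{j-1} := N · v_j for j = 3, …, 2.

Pick v_3 = (0, 1, 0, 0)ᵀ.
Then v_2 = N · v_3 = (1, 1, -1, 0)ᵀ.
Then v_1 = N · v_2 = (1, -1, 2, 1)ᵀ.

Sanity check: (A − (1)·I) v_1 = (0, 0, 0, 0)ᵀ = 0. ✓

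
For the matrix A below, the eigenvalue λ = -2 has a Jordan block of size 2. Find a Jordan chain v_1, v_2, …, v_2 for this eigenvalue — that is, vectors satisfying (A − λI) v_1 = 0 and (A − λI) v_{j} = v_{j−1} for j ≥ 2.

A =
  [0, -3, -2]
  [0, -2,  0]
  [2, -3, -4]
A Jordan chain for λ = -2 of length 2:
v_1 = (2, 0, 2)ᵀ
v_2 = (1, 0, 0)ᵀ

Let N = A − (-2)·I. We want v_2 with N^2 v_2 = 0 but N^1 v_2 ≠ 0; then v_{j-1} := N · v_j for j = 2, …, 2.

Pick v_2 = (1, 0, 0)ᵀ.
Then v_1 = N · v_2 = (2, 0, 2)ᵀ.

Sanity check: (A − (-2)·I) v_1 = (0, 0, 0)ᵀ = 0. ✓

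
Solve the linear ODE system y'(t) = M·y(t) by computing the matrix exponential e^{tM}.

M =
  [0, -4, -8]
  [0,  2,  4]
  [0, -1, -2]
e^{tM} =
  [1, -4*t, -8*t]
  [0, 2*t + 1, 4*t]
  [0, -t, 1 - 2*t]

Strategy: write M = P · J · P⁻¹ where J is a Jordan canonical form, so e^{tM} = P · e^{tJ} · P⁻¹, and e^{tJ} can be computed block-by-block.

M has Jordan form
J =
  [0, 1, 0]
  [0, 0, 0]
  [0, 0, 0]
(up to reordering of blocks).

Per-block formulas:
  For a 2×2 Jordan block J_2(0): exp(t · J_2(0)) = e^(0t)·(I + t·N), where N is the 2×2 nilpotent shift.
  For a 1×1 block at λ = 0: exp(t · [0]) = [e^(0t)].

After assembling e^{tJ} and conjugating by P, we get:

e^{tM} =
  [1, -4*t, -8*t]
  [0, 2*t + 1, 4*t]
  [0, -t, 1 - 2*t]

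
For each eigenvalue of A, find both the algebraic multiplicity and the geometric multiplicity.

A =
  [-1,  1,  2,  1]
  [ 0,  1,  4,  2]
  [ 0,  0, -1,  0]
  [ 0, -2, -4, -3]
λ = -1: alg = 4, geom = 3

Step 1 — factor the characteristic polynomial to read off the algebraic multiplicities:
  χ_A(x) = (x + 1)^4

Step 2 — compute geometric multiplicities via the rank-nullity identity g(λ) = n − rank(A − λI):
  rank(A − (-1)·I) = 1, so dim ker(A − (-1)·I) = n − 1 = 3

Summary:
  λ = -1: algebraic multiplicity = 4, geometric multiplicity = 3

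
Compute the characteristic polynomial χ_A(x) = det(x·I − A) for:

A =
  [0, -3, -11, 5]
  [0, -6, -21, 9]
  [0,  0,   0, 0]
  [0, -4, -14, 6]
x^4

Expanding det(x·I − A) (e.g. by cofactor expansion or by noting that A is similar to its Jordan form J, which has the same characteristic polynomial as A) gives
  χ_A(x) = x^4
which factors as x^4. The eigenvalues (with algebraic multiplicities) are λ = 0 with multiplicity 4.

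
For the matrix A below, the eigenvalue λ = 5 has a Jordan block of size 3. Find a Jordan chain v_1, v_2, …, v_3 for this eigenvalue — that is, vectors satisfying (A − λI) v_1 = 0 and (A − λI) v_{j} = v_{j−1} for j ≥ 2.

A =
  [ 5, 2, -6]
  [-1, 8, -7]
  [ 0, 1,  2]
A Jordan chain for λ = 5 of length 3:
v_1 = (-2, -3, -1)ᵀ
v_2 = (0, -1, 0)ᵀ
v_3 = (1, 0, 0)ᵀ

Let N = A − (5)·I. We want v_3 with N^3 v_3 = 0 but N^2 v_3 ≠ 0; then v_{j-1} := N · v_j for j = 3, …, 2.

Pick v_3 = (1, 0, 0)ᵀ.
Then v_2 = N · v_3 = (0, -1, 0)ᵀ.
Then v_1 = N · v_2 = (-2, -3, -1)ᵀ.

Sanity check: (A − (5)·I) v_1 = (0, 0, 0)ᵀ = 0. ✓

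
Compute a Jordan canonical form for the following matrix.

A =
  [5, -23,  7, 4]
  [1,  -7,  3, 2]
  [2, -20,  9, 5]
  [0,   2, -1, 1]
J_3(2) ⊕ J_1(2)

The characteristic polynomial is
  det(x·I − A) = x^4 - 8*x^3 + 24*x^2 - 32*x + 16 = (x - 2)^4

Eigenvalues and multiplicities (the geometric multiplicity of λ is n − rank(A − λI), which equals the number of Jordan blocks for λ):
  λ = 2: algebraic multiplicity = 4, geometric multiplicity = 2

Determining the block sizes for each eigenvalue:
  λ = 2: with am = 4 and gm = 2, the partition is not yet determined (e.g. several partitions of 4 into 2 parts exist). Let N = A − (2)·I. Computing rank(N^1) = 2, rank(N^2) = 1, rank(N^3) = 0; the number of blocks of size ≥ j is rank(N^{j−1}) − rank(N^j), giving [2, 1, 1]. So we have 1 block(s) of size 3, 1 block(s) of size 1 → block sizes [3, 1]

Assembling the blocks gives a Jordan form
J =
  [2, 1, 0, 0]
  [0, 2, 1, 0]
  [0, 0, 2, 0]
  [0, 0, 0, 2]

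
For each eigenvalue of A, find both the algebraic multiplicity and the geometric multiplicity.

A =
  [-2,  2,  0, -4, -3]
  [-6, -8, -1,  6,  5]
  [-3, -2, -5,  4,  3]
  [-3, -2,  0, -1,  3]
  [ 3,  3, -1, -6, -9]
λ = -5: alg = 5, geom = 3

Step 1 — factor the characteristic polynomial to read off the algebraic multiplicities:
  χ_A(x) = (x + 5)^5

Step 2 — compute geometric multiplicities via the rank-nullity identity g(λ) = n − rank(A − λI):
  rank(A − (-5)·I) = 2, so dim ker(A − (-5)·I) = n − 2 = 3

Summary:
  λ = -5: algebraic multiplicity = 5, geometric multiplicity = 3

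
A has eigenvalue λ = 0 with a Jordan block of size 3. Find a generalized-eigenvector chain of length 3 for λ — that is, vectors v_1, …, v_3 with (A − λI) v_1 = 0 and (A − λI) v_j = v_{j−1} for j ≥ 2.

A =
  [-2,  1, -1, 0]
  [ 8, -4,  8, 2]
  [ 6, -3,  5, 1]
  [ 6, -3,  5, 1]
A Jordan chain for λ = 0 of length 3:
v_1 = (6, 12, 0, 0)ᵀ
v_2 = (-2, 8, 6, 6)ᵀ
v_3 = (1, 0, 0, 0)ᵀ

Let N = A − (0)·I. We want v_3 with N^3 v_3 = 0 but N^2 v_3 ≠ 0; then v_{j-1} := N · v_j for j = 3, …, 2.

Pick v_3 = (1, 0, 0, 0)ᵀ.
Then v_2 = N · v_3 = (-2, 8, 6, 6)ᵀ.
Then v_1 = N · v_2 = (6, 12, 0, 0)ᵀ.

Sanity check: (A − (0)·I) v_1 = (0, 0, 0, 0)ᵀ = 0. ✓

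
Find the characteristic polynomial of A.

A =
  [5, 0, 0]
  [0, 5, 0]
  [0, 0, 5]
x^3 - 15*x^2 + 75*x - 125

Expanding det(x·I − A) (e.g. by cofactor expansion or by noting that A is similar to its Jordan form J, which has the same characteristic polynomial as A) gives
  χ_A(x) = x^3 - 15*x^2 + 75*x - 125
which factors as (x - 5)^3. The eigenvalues (with algebraic multiplicities) are λ = 5 with multiplicity 3.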